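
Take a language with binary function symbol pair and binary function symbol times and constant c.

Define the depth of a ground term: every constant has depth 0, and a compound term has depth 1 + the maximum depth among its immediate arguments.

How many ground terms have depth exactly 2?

16

If N_k denotes the number of depth-≤k ground terms, the 1 constant gives N_0 = 1, and each function symbol of arity r contributes N_{k-1}^r new terms at level k: N_k = 1 + N_{k-1}^2 + N_{k-1}^2.
N_0 = 1
N_1 = 1 + 1^2 + 1^2 = 3
N_2 = 1 + 3^2 + 3^2 = 19
Terms of depth exactly 2: N_2 − N_1 = 19 − 3 = 16.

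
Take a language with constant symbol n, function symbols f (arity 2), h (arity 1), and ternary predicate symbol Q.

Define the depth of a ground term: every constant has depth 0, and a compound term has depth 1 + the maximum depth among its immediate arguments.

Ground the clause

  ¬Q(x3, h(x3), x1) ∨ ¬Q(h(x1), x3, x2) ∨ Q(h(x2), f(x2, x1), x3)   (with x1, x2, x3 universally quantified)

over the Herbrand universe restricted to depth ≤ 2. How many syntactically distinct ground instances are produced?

Ground terms of depth ≤ 2:
  Let N_k count ground terms of depth at most k. Each non-constant term of depth ≤ k is some function symbol applied to depth-≤(k−1) arguments, giving N_k = 1 + N_{k-1}^2 + N_{k-1}.
  N_0 = 1
  N_1 = 1 + 1^2 + 1 = 3
  N_2 = 1 + 3^2 + 3 = 13
So there are 13 ground terms available for substitution.
The clause has 3 distinct variables (x1, x2, x3), each appearing in the body. In the free term algebra distinct substitutions yield syntactically distinct ground instances.
Number of ground instances = 13^3 = 2197.

2197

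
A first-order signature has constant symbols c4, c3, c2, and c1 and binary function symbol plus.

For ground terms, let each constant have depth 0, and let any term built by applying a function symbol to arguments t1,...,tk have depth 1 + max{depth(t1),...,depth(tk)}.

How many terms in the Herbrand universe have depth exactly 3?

Let N_k count ground terms of depth at most k. Each non-constant term of depth ≤ k is some function symbol applied to depth-≤(k−1) arguments, giving N_k = 4 + N_{k-1}^2.
N_0 = 4
N_1 = 4 + 4^2 = 20
N_2 = 4 + 20^2 = 404
N_3 = 4 + 404^2 = 163220
Terms of depth exactly 3: N_3 − N_2 = 163220 − 404 = 162816.

162816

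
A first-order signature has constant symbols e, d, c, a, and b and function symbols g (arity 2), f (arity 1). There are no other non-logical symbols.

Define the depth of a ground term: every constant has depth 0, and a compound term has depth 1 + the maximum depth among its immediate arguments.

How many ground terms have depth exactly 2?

1230

Write N_k for the number of ground terms of depth ≤ k. A term of depth ≤ k is either a constant or a function symbol applied to arguments of depth ≤ k−1, so N_k = 5 + N_{k-1}^2 + N_{k-1}.
N_0 = 5
N_1 = 5 + 5^2 + 5 = 35
N_2 = 5 + 35^2 + 35 = 1265
Terms of depth exactly 2: N_2 − N_1 = 1265 − 35 = 1230.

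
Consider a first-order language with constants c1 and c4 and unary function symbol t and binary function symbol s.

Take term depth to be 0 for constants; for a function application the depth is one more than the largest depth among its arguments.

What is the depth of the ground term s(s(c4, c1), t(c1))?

depth(s(c4, c1)) = 1 + max(0, 0) = 1
depth(t(c1)) = 1 + depth(c1) = 1 + 0 = 1
depth(s(s(c4, c1), t(c1))) = 1 + max(1, 1) = 2

2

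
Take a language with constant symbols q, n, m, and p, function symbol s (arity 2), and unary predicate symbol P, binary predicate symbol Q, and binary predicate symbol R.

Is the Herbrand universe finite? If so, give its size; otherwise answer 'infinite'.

The signature has at least one function symbol (s, arity 2) and at least one constant (q).
Iterating s gives infinitely many distinct ground terms: q, s(q, q), s(s(q, q), s(q, q)), ...
So the Herbrand universe is infinite.

infinite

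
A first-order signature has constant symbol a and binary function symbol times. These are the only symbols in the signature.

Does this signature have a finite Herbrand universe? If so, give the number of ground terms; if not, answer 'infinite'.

infinite

The signature has at least one function symbol (times, arity 2) and at least one constant (a).
Iterating times gives infinitely many distinct ground terms: a, times(a, a), times(times(a, a), times(a, a)), ...
So the Herbrand universe is infinite.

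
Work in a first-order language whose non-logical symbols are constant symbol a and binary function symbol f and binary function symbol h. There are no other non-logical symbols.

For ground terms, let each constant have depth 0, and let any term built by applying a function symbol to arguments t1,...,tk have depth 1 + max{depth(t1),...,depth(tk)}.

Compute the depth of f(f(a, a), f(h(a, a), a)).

depth(f(a, a)) = 1 + max(0, 0) = 1
depth(h(a, a)) = 1 + max(0, 0) = 1
depth(f(h(a, a), a)) = 1 + max(1, 0) = 2
depth(f(f(a, a), f(h(a, a), a))) = 1 + max(1, 2) = 3

3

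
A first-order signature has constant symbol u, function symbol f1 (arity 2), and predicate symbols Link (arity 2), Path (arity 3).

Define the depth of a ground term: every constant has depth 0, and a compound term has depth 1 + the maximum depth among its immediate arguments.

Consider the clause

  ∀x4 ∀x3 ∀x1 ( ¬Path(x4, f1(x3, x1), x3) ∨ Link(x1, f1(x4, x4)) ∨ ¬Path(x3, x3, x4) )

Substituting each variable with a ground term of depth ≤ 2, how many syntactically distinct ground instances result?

125

Ground terms of depth ≤ 2:
  If N_k denotes the number of depth-≤k ground terms, the 1 constant gives N_0 = 1, and each function symbol of arity r contributes N_{k-1}^r new terms at level k: N_k = 1 + N_{k-1}^2.
  N_0 = 1
  N_1 = 1 + 1^2 = 2
  N_2 = 1 + 2^2 = 5
  Explicitly: u, f1(u, u), f1(u, f1(u, u)), f1(f1(u, u), u), f1(f1(u, u), f1(u, u)).
So there are 5 ground terms available for substitution.
There are 3 variables to instantiate (x4, x3, x1), each occurring in at least one literal, so different choices give different ground instances.
Number of ground instances = 5^3 = 125.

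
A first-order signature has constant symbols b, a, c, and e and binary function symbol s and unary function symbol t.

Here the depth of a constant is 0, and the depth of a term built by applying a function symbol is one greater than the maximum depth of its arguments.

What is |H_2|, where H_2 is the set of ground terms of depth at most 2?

Count level by level. With function symbols s/2, t/1, the terms of depth ≤ k are the 4 constants together with each function applied to depth-≤(k−1) tuples, so N_k = 4 + N_{k-1}^2 + N_{k-1}.
N_0 = 4
N_1 = 4 + 4^2 + 4 = 24
N_2 = 4 + 24^2 + 24 = 604

604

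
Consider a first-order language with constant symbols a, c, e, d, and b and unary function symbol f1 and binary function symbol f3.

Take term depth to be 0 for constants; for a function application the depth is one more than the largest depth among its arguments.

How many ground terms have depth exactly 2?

Count level by level. With function symbols f1/1, f3/2, the terms of depth ≤ k are the 5 constants together with each function applied to depth-≤(k−1) tuples, so N_k = 5 + N_{k-1} + N_{k-1}^2.
N_0 = 5
N_1 = 5 + 5 + 5^2 = 35
N_2 = 5 + 35 + 35^2 = 1265
Terms of depth exactly 2: N_2 − N_1 = 1265 − 35 = 1230.

1230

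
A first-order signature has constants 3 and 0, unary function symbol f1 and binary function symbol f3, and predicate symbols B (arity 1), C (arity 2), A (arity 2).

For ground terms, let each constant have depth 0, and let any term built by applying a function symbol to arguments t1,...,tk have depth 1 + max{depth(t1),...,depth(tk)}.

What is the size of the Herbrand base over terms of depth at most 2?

11026

First count ground terms of depth ≤ 2.
Let N_k = |{terms of depth ≤ k}|. Then N_0 = 2 and N_k = 2 + N_{k-1} + N_{k-1}^2 for k ≥ 1 (one summand per function symbol, arity giving the exponent).
N_0 = 2
N_1 = 2 + 2 + 2^2 = 8
N_2 = 2 + 8 + 8^2 = 74
So |H| = 74.
Ground atoms are formed by filling each argument slot of a predicate with a term from H, so an r-ary predicate gives |H|^r atoms:
  B: 74;  C: 74^2 = 5476;  A: 74^2 = 5476
Total ground atoms: 74 + 5476 + 5476 = 11026.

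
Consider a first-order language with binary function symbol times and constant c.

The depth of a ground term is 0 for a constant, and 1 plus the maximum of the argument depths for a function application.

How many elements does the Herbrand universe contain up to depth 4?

677

If N_k denotes the number of depth-≤k ground terms, the 1 constant gives N_0 = 1, and each function symbol of arity r contributes N_{k-1}^r new terms at level k: N_k = 1 + N_{k-1}^2.
N_0 = 1
N_1 = 1 + 1^2 = 2
N_2 = 1 + 2^2 = 5
N_3 = 1 + 5^2 = 26
N_4 = 1 + 26^2 = 677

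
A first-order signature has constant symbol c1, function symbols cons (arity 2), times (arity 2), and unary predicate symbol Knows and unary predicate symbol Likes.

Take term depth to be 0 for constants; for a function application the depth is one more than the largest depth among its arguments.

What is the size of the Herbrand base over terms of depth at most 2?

First count ground terms of depth ≤ 2.
Count level by level. With function symbols cons/2, times/2, the terms of depth ≤ k are the 1 constant together with each function applied to depth-≤(k−1) tuples, so N_k = 1 + N_{k-1}^2 + N_{k-1}^2.
N_0 = 1
N_1 = 1 + 1^2 + 1^2 = 3
N_2 = 1 + 3^2 + 3^2 = 19
So |H| = 19.
Each predicate of arity r yields |H|^r ground atoms (one per choice of an r-tuple from H):
  Knows: 19;  Likes: 19
Total ground atoms: 19 + 19 = 38.

38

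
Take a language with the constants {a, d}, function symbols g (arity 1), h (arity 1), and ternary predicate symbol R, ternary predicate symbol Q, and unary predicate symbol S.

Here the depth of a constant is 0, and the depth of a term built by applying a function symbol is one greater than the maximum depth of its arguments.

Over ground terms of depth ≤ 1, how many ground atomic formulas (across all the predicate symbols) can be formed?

438

First count ground terms of depth ≤ 1.
Count level by level. With function symbols g/1, h/1, the terms of depth ≤ k are the 2 constants together with each function applied to depth-≤(k−1) tuples, so N_k = 2 + N_{k-1} + N_{k-1}.
N_0 = 2
N_1 = 2 + 2 + 2 = 6
So |H| = 6.
A ground atom is a predicate applied to a tuple of terms from H, so the count is the sum over predicates of |H|^arity:
  R: 6^3 = 216;  Q: 6^3 = 216;  S: 6
Total ground atoms: 216 + 216 + 6 = 438.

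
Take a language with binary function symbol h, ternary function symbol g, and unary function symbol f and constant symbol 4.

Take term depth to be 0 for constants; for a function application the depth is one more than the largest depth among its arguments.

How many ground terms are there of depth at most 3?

621436

Let N_k = |{terms of depth ≤ k}|. Then N_0 = 1 and N_k = 1 + N_{k-1}^2 + N_{k-1}^3 + N_{k-1} for k ≥ 1 (one summand per function symbol, arity giving the exponent).
N_0 = 1
N_1 = 1 + 1^2 + 1^3 + 1 = 4
N_2 = 1 + 4^2 + 4^3 + 4 = 85
N_3 = 1 + 85^2 + 85^3 + 85 = 621436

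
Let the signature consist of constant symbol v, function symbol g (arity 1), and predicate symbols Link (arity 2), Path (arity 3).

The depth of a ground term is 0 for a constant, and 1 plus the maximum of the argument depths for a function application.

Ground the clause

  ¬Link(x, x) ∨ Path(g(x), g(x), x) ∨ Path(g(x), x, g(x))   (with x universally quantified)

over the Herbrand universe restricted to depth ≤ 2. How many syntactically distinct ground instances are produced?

Ground terms of depth ≤ 2:
  Let N_k count ground terms of depth at most k. Each non-constant term of depth ≤ k is some function symbol applied to depth-≤(k−1) arguments, giving N_k = 1 + N_{k-1}.
  N_0 = 1
  N_1 = 1 + 1 = 2
  N_2 = 1 + 2 = 3
  Explicitly: v, g(v), g(g(v)).
So there are 3 ground terms available for substitution.
The body mentions the single quantified variable x; since ground terms form a free algebra, no two substitutions collapse to the same formula.
Number of ground instances = 3.

3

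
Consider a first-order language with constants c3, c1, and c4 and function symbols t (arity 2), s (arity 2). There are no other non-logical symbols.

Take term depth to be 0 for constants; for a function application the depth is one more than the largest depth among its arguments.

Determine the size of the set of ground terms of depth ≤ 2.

885

If N_k denotes the number of depth-≤k ground terms, the 3 constants give N_0 = 3, and each function symbol of arity r contributes N_{k-1}^r new terms at level k: N_k = 3 + N_{k-1}^2 + N_{k-1}^2.
N_0 = 3
N_1 = 3 + 3^2 + 3^2 = 21
N_2 = 3 + 21^2 + 21^2 = 885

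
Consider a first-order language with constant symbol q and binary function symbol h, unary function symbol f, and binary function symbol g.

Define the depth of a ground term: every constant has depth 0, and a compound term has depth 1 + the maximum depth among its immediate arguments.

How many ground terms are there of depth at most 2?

37

Write N_k for the number of ground terms of depth ≤ k. A term of depth ≤ k is either a constant or a function symbol applied to arguments of depth ≤ k−1, so N_k = 1 + N_{k-1}^2 + N_{k-1} + N_{k-1}^2.
N_0 = 1
N_1 = 1 + 1^2 + 1 + 1^2 = 4
N_2 = 1 + 4^2 + 4 + 4^2 = 37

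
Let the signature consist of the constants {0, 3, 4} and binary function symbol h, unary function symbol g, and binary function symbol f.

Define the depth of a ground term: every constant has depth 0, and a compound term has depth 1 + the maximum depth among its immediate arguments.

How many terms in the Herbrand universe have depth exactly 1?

Let N_k = |{terms of depth ≤ k}|. Then N_0 = 3 and N_k = 3 + N_{k-1}^2 + N_{k-1} + N_{k-1}^2 for k ≥ 1 (one summand per function symbol, arity giving the exponent).
N_0 = 3
N_1 = 3 + 3^2 + 3 + 3^2 = 24
Terms of depth exactly 1: N_1 − N_0 = 24 − 3 = 21.

21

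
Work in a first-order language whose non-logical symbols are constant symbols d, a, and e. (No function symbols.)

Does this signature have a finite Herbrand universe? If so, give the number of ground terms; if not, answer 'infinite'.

There are no function symbols, so every ground term is one of the 3 constants.
The Herbrand universe is {d, a, e}, which is finite with 3 elements.

3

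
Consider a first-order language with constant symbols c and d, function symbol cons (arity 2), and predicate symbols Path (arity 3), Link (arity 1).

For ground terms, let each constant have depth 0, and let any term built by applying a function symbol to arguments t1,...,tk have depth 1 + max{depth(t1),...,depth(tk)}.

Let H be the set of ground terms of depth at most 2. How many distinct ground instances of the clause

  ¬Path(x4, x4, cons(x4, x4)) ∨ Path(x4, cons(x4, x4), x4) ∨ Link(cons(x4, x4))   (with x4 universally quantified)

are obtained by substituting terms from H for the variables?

38

Ground terms of depth ≤ 2:
  Count level by level. With function symbols cons/2, the terms of depth ≤ k are the 2 constants together with each function applied to depth-≤(k−1) tuples, so N_k = 2 + N_{k-1}^2.
  N_0 = 2
  N_1 = 2 + 2^2 = 6
  N_2 = 2 + 6^2 = 38
So there are 38 ground terms available for substitution.
The variable x4 ranges independently over the available ground terms, and distinct assignments produce distinct instances.
Number of ground instances = 38.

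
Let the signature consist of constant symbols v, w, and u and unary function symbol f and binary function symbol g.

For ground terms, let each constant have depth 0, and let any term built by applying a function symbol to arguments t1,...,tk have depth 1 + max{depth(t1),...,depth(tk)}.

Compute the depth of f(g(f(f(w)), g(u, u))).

depth(f(w)) = 1 + depth(w) = 1 + 0 = 1
depth(f(f(w))) = 1 + depth(f(w)) = 1 + 1 = 2
depth(g(u, u)) = 1 + max(0, 0) = 1
depth(g(f(f(w)), g(u, u))) = 1 + max(2, 1) = 3
depth(f(g(f(f(w)), g(u, u)))) = 1 + depth(g(f(f(w)), g(u, u))) = 1 + 3 = 4

4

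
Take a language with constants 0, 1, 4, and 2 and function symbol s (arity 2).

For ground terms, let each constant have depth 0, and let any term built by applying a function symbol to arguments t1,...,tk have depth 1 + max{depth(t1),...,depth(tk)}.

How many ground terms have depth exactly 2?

384

If N_k denotes the number of depth-≤k ground terms, the 4 constants give N_0 = 4, and each function symbol of arity r contributes N_{k-1}^r new terms at level k: N_k = 4 + N_{k-1}^2.
N_0 = 4
N_1 = 4 + 4^2 = 20
N_2 = 4 + 20^2 = 404
Terms of depth exactly 2: N_2 − N_1 = 404 − 20 = 384.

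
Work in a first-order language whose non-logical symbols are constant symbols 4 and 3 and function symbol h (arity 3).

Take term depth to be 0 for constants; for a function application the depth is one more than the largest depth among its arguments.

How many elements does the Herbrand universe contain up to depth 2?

1002

Let N_k count ground terms of depth at most k. Each non-constant term of depth ≤ k is some function symbol applied to depth-≤(k−1) arguments, giving N_k = 2 + N_{k-1}^3.
N_0 = 2
N_1 = 2 + 2^3 = 10
N_2 = 2 + 10^3 = 1002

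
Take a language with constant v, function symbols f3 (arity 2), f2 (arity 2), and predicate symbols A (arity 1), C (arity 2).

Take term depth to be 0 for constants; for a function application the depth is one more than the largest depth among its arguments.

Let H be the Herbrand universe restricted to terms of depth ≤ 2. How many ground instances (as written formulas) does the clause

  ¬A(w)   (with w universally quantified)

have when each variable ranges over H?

19

Ground terms of depth ≤ 2:
  Let N_k = |{terms of depth ≤ k}|. Then N_0 = 1 and N_k = 1 + N_{k-1}^2 + N_{k-1}^2 for k ≥ 1 (one summand per function symbol, arity giving the exponent).
  N_0 = 1
  N_1 = 1 + 1^2 + 1^2 = 3
  N_2 = 1 + 3^2 + 3^2 = 19
So there are 19 ground terms available for substitution.
The body mentions the single quantified variable w; since ground terms form a free algebra, no two substitutions collapse to the same formula.
Number of ground instances = 19.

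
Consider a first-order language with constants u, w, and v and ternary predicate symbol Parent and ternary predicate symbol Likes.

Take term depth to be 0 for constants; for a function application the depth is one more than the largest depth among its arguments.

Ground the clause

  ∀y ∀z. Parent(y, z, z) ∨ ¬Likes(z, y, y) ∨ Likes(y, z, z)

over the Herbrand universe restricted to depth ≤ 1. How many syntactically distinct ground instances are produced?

9

Ground terms of depth ≤ 1:
  With no function symbols every ground term is a constant, so there are exactly 3 ground terms at every depth bound.
  N_0 = 3
  N_1 = 3
  Explicitly: u, w, v.
So there are 3 ground terms available for substitution.
The body mentions every one of the 2 quantified variables; since ground terms form a free algebra, no two substitutions collapse to the same formula.
Number of ground instances = 3^2 = 9.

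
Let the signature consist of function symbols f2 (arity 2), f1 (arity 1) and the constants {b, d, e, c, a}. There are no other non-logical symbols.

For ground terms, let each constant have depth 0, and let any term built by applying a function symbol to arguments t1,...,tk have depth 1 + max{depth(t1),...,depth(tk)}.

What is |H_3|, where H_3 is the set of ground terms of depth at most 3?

1601495

If N_k denotes the number of depth-≤k ground terms, the 5 constants give N_0 = 5, and each function symbol of arity r contributes N_{k-1}^r new terms at level k: N_k = 5 + N_{k-1}^2 + N_{k-1}.
N_0 = 5
N_1 = 5 + 5^2 + 5 = 35
N_2 = 5 + 35^2 + 35 = 1265
N_3 = 5 + 1265^2 + 1265 = 1601495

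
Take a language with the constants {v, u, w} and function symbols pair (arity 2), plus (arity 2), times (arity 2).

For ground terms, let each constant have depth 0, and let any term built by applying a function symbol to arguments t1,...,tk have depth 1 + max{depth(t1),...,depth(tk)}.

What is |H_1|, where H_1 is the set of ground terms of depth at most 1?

30

Write N_k for the number of ground terms of depth ≤ k. A term of depth ≤ k is either a constant or a function symbol applied to arguments of depth ≤ k−1, so N_k = 3 + N_{k-1}^2 + N_{k-1}^2 + N_{k-1}^2.
N_0 = 3
N_1 = 3 + 3^2 + 3^2 + 3^2 = 30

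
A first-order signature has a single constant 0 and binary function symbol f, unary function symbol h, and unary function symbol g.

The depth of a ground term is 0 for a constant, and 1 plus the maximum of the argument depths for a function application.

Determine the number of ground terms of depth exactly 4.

Write N_k for the number of ground terms of depth ≤ k. A term of depth ≤ k is either a constant or a function symbol applied to arguments of depth ≤ k−1, so N_k = 1 + N_{k-1}^2 + N_{k-1} + N_{k-1}.
N_0 = 1
N_1 = 1 + 1^2 + 1 + 1 = 4
N_2 = 1 + 4^2 + 4 + 4 = 25
N_3 = 1 + 25^2 + 25 + 25 = 676
N_4 = 1 + 676^2 + 676 + 676 = 458329
Terms of depth exactly 4: N_4 − N_3 = 458329 − 676 = 457653.

457653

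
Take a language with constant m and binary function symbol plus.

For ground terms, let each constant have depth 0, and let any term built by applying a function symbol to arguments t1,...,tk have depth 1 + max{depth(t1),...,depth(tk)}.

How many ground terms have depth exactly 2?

Write N_k for the number of ground terms of depth ≤ k. A term of depth ≤ k is either a constant or a function symbol applied to arguments of depth ≤ k−1, so N_k = 1 + N_{k-1}^2.
N_0 = 1
N_1 = 1 + 1^2 = 2
N_2 = 1 + 2^2 = 5
Terms of depth exactly 2: N_2 − N_1 = 5 − 2 = 3.

3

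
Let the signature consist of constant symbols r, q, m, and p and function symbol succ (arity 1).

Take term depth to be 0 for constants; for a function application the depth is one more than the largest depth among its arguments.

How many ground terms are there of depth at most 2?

If N_k denotes the number of depth-≤k ground terms, the 4 constants give N_0 = 4, and each function symbol of arity r contributes N_{k-1}^r new terms at level k: N_k = 4 + N_{k-1}.
N_0 = 4
N_1 = 4 + 4 = 8
N_2 = 4 + 8 = 12

12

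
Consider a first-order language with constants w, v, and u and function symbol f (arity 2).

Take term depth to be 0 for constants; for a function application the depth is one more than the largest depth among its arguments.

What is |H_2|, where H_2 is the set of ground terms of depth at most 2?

Let N_k = |{terms of depth ≤ k}|. Then N_0 = 3 and N_k = 3 + N_{k-1}^2 for k ≥ 1 (one summand per function symbol, arity giving the exponent).
N_0 = 3
N_1 = 3 + 3^2 = 12
N_2 = 3 + 12^2 = 147

147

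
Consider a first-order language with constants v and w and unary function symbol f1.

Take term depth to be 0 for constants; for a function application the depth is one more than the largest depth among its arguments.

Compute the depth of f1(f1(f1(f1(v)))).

4

depth(f1(v)) = 1 + depth(v) = 1 + 0 = 1
depth(f1(f1(v))) = 1 + depth(f1(v)) = 1 + 1 = 2
depth(f1(f1(f1(v)))) = 1 + depth(f1(f1(v))) = 1 + 2 = 3
depth(f1(f1(f1(f1(v))))) = 1 + depth(f1(f1(f1(v)))) = 1 + 3 = 4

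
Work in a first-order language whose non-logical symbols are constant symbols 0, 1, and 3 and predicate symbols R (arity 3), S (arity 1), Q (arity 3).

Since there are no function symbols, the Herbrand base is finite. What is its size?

57

With no function symbols, the Herbrand universe is just the 3 constants.
Ground atoms per predicate: R: 3^3 = 27, S: 3, Q: 3^3 = 27.
Herbrand base size = 27 + 3 + 27 = 57.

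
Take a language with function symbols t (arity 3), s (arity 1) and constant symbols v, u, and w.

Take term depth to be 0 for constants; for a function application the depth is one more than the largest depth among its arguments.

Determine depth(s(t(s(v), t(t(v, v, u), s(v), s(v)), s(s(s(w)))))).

depth(s(v)) = 1 + depth(v) = 1 + 0 = 1
depth(t(v, v, u)) = 1 + max(0, 0, 0) = 1
depth(t(t(v, v, u), s(v), s(v))) = 1 + max(1, 1, 1) = 2
depth(s(w)) = 1 + depth(w) = 1 + 0 = 1
depth(s(s(w))) = 1 + depth(s(w)) = 1 + 1 = 2
depth(s(s(s(w)))) = 1 + depth(s(s(w))) = 1 + 2 = 3
depth(t(s(v), t(t(v, v, u), s(v), s(v)), s(s(s(w))))) = 1 + max(1, 2, 3) = 4
depth(s(t(s(v), t(t(v, v, u), s(v), s(v)), s(s(s(w)))))) = 1 + depth(t(s(v), t(t(v, v, u), s(v), s(v)), s(s(s(w))))) = 1 + 4 = 5

5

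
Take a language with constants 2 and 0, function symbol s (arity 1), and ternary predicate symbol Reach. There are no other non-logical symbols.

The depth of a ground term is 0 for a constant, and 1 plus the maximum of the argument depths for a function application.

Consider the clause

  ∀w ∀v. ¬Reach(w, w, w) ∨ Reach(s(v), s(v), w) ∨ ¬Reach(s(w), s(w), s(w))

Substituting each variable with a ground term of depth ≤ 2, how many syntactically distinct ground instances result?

36

Ground terms of depth ≤ 2:
  Count level by level. With function symbols s/1, the terms of depth ≤ k are the 2 constants together with each function applied to depth-≤(k−1) tuples, so N_k = 2 + N_{k-1}.
  N_0 = 2
  N_1 = 2 + 2 = 4
  N_2 = 2 + 4 = 6
  Explicitly: 2, 0, s(2), s(0), s(s(2)), s(s(0)).
So there are 6 ground terms available for substitution.
The clause has 2 distinct variables (w, v), each appearing in the body. In the free term algebra distinct substitutions yield syntactically distinct ground instances.
Number of ground instances = 6^2 = 36.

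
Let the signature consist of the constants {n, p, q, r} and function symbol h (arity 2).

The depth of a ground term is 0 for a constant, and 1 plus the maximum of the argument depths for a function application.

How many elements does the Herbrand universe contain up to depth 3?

Count level by level. With function symbols h/2, the terms of depth ≤ k are the 4 constants together with each function applied to depth-≤(k−1) tuples, so N_k = 4 + N_{k-1}^2.
N_0 = 4
N_1 = 4 + 4^2 = 20
N_2 = 4 + 20^2 = 404
N_3 = 4 + 404^2 = 163220

163220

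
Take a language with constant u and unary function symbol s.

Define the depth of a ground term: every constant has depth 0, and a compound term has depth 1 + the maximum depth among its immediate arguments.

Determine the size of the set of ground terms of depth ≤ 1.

Count level by level. With function symbols s/1, the terms of depth ≤ k are the 1 constant together with each function applied to depth-≤(k−1) tuples, so N_k = 1 + N_{k-1}.
N_0 = 1
N_1 = 1 + 1 = 2

2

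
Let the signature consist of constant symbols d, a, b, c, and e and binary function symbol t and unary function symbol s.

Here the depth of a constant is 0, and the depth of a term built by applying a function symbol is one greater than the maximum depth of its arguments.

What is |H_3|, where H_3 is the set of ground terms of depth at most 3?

1601495

Let N_k = |{terms of depth ≤ k}|. Then N_0 = 5 and N_k = 5 + N_{k-1}^2 + N_{k-1} for k ≥ 1 (one summand per function symbol, arity giving the exponent).
N_0 = 5
N_1 = 5 + 5^2 + 5 = 35
N_2 = 5 + 35^2 + 35 = 1265
N_3 = 5 + 1265^2 + 1265 = 1601495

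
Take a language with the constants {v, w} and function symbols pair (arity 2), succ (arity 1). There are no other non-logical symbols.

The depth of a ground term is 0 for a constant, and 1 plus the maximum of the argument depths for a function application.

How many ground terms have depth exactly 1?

Write N_k for the number of ground terms of depth ≤ k. A term of depth ≤ k is either a constant or a function symbol applied to arguments of depth ≤ k−1, so N_k = 2 + N_{k-1}^2 + N_{k-1}.
N_0 = 2
N_1 = 2 + 2^2 + 2 = 8
Terms of depth exactly 1: N_1 − N_0 = 8 − 2 = 6.

6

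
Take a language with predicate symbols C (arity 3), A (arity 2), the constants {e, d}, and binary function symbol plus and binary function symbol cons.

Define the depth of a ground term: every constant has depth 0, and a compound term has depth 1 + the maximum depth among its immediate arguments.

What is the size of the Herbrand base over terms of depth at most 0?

12

First count ground terms of depth ≤ 0.
Write N_k for the number of ground terms of depth ≤ k. A term of depth ≤ k is either a constant or a function symbol applied to arguments of depth ≤ k−1, so N_k = 2 + N_{k-1}^2 + N_{k-1}^2.
N_0 = 2
Explicitly: e, d.
So |H| = 2.
Each predicate of arity r yields |H|^r ground atoms (one per choice of an r-tuple from H):
  C: 2^3 = 8;  A: 2^2 = 4
Total ground atoms: 8 + 4 = 12.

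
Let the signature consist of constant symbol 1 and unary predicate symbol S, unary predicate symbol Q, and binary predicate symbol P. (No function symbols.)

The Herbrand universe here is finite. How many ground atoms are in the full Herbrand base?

3

With no function symbols, the Herbrand universe is just the 1 constant.
Ground atoms per predicate: S: 1, Q: 1, P: 1^2 = 1.
Herbrand base size = 1 + 1 + 1 = 3.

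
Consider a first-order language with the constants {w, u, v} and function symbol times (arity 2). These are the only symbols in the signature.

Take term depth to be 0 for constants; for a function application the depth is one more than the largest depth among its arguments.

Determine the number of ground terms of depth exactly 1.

9

If N_k denotes the number of depth-≤k ground terms, the 3 constants give N_0 = 3, and each function symbol of arity r contributes N_{k-1}^r new terms at level k: N_k = 3 + N_{k-1}^2.
N_0 = 3
N_1 = 3 + 3^2 = 12
Terms of depth exactly 1: N_1 − N_0 = 12 − 3 = 9.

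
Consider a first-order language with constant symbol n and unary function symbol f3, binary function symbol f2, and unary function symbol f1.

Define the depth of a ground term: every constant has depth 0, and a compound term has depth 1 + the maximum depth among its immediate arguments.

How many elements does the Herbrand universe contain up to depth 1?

Let N_k count ground terms of depth at most k. Each non-constant term of depth ≤ k is some function symbol applied to depth-≤(k−1) arguments, giving N_k = 1 + N_{k-1} + N_{k-1}^2 + N_{k-1}.
N_0 = 1
N_1 = 1 + 1 + 1^2 + 1 = 4
Explicitly: n, f3(n), f2(n, n), f1(n).

4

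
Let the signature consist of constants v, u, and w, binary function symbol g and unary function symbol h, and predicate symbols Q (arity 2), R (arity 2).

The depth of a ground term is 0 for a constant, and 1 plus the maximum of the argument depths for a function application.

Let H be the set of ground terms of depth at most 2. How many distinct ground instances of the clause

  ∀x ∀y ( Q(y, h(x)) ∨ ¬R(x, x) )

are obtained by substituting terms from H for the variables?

59049

Ground terms of depth ≤ 2:
  Let N_k count ground terms of depth at most k. Each non-constant term of depth ≤ k is some function symbol applied to depth-≤(k−1) arguments, giving N_k = 3 + N_{k-1}^2 + N_{k-1}.
  N_0 = 3
  N_1 = 3 + 3^2 + 3 = 15
  N_2 = 3 + 15^2 + 15 = 243
So there are 243 ground terms available for substitution.
Each of x, y ranges independently over the available ground terms, and distinct assignments produce distinct instances.
Number of ground instances = 243^2 = 59049.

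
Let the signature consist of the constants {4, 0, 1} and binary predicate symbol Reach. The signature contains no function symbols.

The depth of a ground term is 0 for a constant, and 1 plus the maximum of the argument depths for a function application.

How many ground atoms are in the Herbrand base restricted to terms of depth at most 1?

9

First count ground terms of depth ≤ 1.
With no function symbols every ground term is a constant, so there are exactly 3 ground terms at every depth bound.
N_0 = 3
N_1 = 3
Explicitly: 4, 0, 1.
So |H| = 3.
Ground atoms are formed by filling each argument slot of a predicate with a term from H, so an r-ary predicate gives |H|^r atoms:
  Reach: 3^2 = 9
Total ground atoms: 9.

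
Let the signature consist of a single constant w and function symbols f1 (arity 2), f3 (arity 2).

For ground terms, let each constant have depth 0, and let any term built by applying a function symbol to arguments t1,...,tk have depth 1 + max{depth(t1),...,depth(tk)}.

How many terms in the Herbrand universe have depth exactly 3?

Let N_k count ground terms of depth at most k. Each non-constant term of depth ≤ k is some function symbol applied to depth-≤(k−1) arguments, giving N_k = 1 + N_{k-1}^2 + N_{k-1}^2.
N_0 = 1
N_1 = 1 + 1^2 + 1^2 = 3
N_2 = 1 + 3^2 + 3^2 = 19
N_3 = 1 + 19^2 + 19^2 = 723
Terms of depth exactly 3: N_3 − N_2 = 723 − 19 = 704.

704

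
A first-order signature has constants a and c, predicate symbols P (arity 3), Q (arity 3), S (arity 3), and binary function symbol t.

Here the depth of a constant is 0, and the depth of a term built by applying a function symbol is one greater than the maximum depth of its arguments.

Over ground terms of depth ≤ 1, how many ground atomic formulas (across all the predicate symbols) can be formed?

First count ground terms of depth ≤ 1.
If N_k denotes the number of depth-≤k ground terms, the 2 constants give N_0 = 2, and each function symbol of arity r contributes N_{k-1}^r new terms at level k: N_k = 2 + N_{k-1}^2.
N_0 = 2
N_1 = 2 + 2^2 = 6
Explicitly: a, c, t(a, a), t(a, c), t(c, a), t(c, c).
So |H| = 6.
Ground atoms are formed by filling each argument slot of a predicate with a term from H, so an r-ary predicate gives |H|^r atoms:
  P: 6^3 = 216;  Q: 6^3 = 216;  S: 6^3 = 216
Total ground atoms: 216 + 216 + 216 = 648.

648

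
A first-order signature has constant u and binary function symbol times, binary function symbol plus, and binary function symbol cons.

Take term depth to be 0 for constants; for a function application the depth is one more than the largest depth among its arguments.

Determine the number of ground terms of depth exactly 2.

45

Let N_k count ground terms of depth at most k. Each non-constant term of depth ≤ k is some function symbol applied to depth-≤(k−1) arguments, giving N_k = 1 + N_{k-1}^2 + N_{k-1}^2 + N_{k-1}^2.
N_0 = 1
N_1 = 1 + 1^2 + 1^2 + 1^2 = 4
N_2 = 1 + 4^2 + 4^2 + 4^2 = 49
Terms of depth exactly 2: N_2 − N_1 = 49 − 4 = 45.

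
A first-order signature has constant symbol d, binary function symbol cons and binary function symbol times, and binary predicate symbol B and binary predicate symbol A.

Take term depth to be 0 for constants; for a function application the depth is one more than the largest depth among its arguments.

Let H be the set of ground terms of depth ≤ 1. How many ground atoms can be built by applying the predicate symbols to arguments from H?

18

First count ground terms of depth ≤ 1.
Count level by level. With function symbols cons/2, times/2, the terms of depth ≤ k are the 1 constant together with each function applied to depth-≤(k−1) tuples, so N_k = 1 + N_{k-1}^2 + N_{k-1}^2.
N_0 = 1
N_1 = 1 + 1^2 + 1^2 = 3
Explicitly: d, cons(d, d), times(d, d).
So |H| = 3.
Ground atoms are formed by filling each argument slot of a predicate with a term from H, so an r-ary predicate gives |H|^r atoms:
  B: 3^2 = 9;  A: 3^2 = 9
Total ground atoms: 9 + 9 = 18.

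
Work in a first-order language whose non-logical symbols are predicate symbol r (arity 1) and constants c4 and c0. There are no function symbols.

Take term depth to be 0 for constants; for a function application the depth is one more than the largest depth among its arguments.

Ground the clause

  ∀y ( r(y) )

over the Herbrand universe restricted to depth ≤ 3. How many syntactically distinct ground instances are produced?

2

Ground terms of depth ≤ 3:
  With no function symbols every ground term is a constant, so there are exactly 2 ground terms at every depth bound.
  N_0 = 2
  N_1 = 2
  N_2 = 2
  N_3 = 2
So there are 2 ground terms available for substitution.
There is 1 variable to instantiate (y),  occurring in at least one literal, so different choices give different ground instances.
Number of ground instances = 2.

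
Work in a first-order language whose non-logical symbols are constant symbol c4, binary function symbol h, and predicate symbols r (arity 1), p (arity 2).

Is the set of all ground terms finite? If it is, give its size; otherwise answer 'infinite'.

infinite

The signature has at least one function symbol (h, arity 2) and at least one constant (c4).
Iterating h gives infinitely many distinct ground terms: c4, h(c4, c4), h(h(c4, c4), h(c4, c4)), ...
So the Herbrand universe is infinite.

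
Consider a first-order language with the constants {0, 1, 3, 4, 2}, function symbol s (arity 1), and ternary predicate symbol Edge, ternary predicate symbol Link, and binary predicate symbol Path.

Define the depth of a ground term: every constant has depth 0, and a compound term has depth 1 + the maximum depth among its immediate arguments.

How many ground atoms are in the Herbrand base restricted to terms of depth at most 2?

6975

First count ground terms of depth ≤ 2.
Let N_k = |{terms of depth ≤ k}|. Then N_0 = 5 and N_k = 5 + N_{k-1} for k ≥ 1 (one summand per function symbol, arity giving the exponent).
N_0 = 5
N_1 = 5 + 5 = 10
N_2 = 5 + 10 = 15
So |H| = 15.
Ground atoms are formed by filling each argument slot of a predicate with a term from H, so an r-ary predicate gives |H|^r atoms:
  Edge: 15^3 = 3375;  Link: 15^3 = 3375;  Path: 15^2 = 225
Total ground atoms: 3375 + 3375 + 225 = 6975.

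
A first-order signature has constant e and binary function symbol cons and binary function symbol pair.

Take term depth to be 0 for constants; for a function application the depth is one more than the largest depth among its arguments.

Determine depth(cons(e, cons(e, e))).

2

depth(cons(e, e)) = 1 + max(0, 0) = 1
depth(cons(e, cons(e, e))) = 1 + max(0, 1) = 2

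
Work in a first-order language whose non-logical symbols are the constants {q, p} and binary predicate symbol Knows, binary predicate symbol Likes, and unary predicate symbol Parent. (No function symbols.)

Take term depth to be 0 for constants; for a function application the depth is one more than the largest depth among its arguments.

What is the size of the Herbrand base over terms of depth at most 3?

10

First count ground terms of depth ≤ 3.
With no function symbols every ground term is a constant, so there are exactly 2 ground terms at every depth bound.
N_0 = 2
N_1 = 2
N_2 = 2
N_3 = 2
So |H| = 2.
Ground atoms are formed by filling each argument slot of a predicate with a term from H, so an r-ary predicate gives |H|^r atoms:
  Knows: 2^2 = 4;  Likes: 2^2 = 4;  Parent: 2
Total ground atoms: 4 + 4 + 2 = 10.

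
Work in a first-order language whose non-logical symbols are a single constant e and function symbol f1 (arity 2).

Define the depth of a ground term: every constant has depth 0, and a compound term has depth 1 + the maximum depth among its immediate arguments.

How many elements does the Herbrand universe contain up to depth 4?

Let N_k = |{terms of depth ≤ k}|. Then N_0 = 1 and N_k = 1 + N_{k-1}^2 for k ≥ 1 (one summand per function symbol, arity giving the exponent).
N_0 = 1
N_1 = 1 + 1^2 = 2
N_2 = 1 + 2^2 = 5
N_3 = 1 + 5^2 = 26
N_4 = 1 + 26^2 = 677

677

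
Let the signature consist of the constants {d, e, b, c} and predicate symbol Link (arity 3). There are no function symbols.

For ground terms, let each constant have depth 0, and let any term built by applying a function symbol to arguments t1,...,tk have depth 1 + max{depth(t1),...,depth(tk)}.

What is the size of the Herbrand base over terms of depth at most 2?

64

First count ground terms of depth ≤ 2.
With no function symbols every ground term is a constant, so there are exactly 4 ground terms at every depth bound.
N_0 = 4
N_1 = 4
N_2 = 4
Explicitly: d, e, b, c.
So |H| = 4.
Each predicate of arity r yields |H|^r ground atoms (one per choice of an r-tuple from H):
  Link: 4^3 = 64
Total ground atoms: 64.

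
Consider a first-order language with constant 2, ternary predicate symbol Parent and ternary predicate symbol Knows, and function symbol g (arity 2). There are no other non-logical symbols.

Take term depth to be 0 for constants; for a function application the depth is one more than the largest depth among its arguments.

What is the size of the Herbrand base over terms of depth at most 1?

First count ground terms of depth ≤ 1.
If N_k denotes the number of depth-≤k ground terms, the 1 constant gives N_0 = 1, and each function symbol of arity r contributes N_{k-1}^r new terms at level k: N_k = 1 + N_{k-1}^2.
N_0 = 1
N_1 = 1 + 1^2 = 2
Explicitly: 2, g(2, 2).
So |H| = 2.
A ground atom is a predicate applied to a tuple of terms from H, so the count is the sum over predicates of |H|^arity:
  Parent: 2^3 = 8;  Knows: 2^3 = 8
Total ground atoms: 8 + 8 = 16.

16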